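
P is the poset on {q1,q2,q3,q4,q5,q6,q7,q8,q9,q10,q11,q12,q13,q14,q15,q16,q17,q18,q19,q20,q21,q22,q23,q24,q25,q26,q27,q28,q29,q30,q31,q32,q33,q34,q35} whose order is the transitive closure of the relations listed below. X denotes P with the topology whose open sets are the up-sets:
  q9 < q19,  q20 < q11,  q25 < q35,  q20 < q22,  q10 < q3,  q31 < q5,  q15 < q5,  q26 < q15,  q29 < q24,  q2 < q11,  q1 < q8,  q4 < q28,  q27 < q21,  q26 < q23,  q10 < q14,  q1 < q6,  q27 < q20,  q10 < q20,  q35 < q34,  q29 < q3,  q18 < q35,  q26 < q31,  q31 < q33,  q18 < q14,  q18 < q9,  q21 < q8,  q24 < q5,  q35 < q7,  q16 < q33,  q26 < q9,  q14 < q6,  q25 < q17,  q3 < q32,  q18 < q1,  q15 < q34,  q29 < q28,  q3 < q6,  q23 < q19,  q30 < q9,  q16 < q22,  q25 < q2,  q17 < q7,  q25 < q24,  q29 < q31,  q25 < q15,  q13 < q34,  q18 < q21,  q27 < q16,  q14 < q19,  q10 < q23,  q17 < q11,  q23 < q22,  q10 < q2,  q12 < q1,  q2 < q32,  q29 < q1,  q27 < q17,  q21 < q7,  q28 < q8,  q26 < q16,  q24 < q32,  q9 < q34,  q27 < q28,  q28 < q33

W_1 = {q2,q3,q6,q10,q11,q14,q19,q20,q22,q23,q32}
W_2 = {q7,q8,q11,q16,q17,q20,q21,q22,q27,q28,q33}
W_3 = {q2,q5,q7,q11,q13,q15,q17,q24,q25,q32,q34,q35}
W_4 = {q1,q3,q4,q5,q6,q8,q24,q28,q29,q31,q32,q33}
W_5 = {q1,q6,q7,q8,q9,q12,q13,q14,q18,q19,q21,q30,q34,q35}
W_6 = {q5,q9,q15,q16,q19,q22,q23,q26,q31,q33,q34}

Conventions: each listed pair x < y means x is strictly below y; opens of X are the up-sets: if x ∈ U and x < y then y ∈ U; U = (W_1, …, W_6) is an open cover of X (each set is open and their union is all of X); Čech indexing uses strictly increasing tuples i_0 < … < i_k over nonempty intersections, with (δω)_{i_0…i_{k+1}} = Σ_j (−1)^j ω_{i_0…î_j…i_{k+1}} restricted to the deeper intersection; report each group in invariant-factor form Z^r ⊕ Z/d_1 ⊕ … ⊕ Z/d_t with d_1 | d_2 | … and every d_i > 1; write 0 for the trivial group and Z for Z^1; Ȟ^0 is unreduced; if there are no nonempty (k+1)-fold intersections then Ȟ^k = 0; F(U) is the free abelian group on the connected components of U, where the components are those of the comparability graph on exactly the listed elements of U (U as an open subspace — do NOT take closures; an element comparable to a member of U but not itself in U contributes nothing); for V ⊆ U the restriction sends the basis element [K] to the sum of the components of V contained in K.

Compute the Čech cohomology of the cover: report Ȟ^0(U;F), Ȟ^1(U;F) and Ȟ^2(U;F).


Ȟ^0(U;F) ≅ Z; Ȟ^1(U;F) ≅ 0; Ȟ^2(U;F) ≅ Z/2

intersection data:
  W12={q11,q20,q22} W13={q2,q11,q32} W14={q3,q6,q32} W15={q6,q14,q19} W16={q19,q22,q23} W23={q7,q11,q17} W24={q8,q28,q33} W25={q7,q8,q21} W26={q16,q22,q33} W34={q5,q24,q32} W35={q7,q13,q34,q35} W36={q5,q15,q34} W45={q1,q6,q8} W46={q5,q31,q33} W56={q9,q19,q34}
  W123={q11} W126={q22} W134={q32} W145={q6} W156={q19} W235={q7} W245={q8} W246={q33} W346={q5} W356={q34}
components per intersection:
  W1: {q2,q3,q6,q10,q11,q14,q19,q20,q22,q23,q32}
  W2: {q7,q8,q11,q16,q17,q20,q21,q22,q27,q28,q33}
  W3: {q2,q5,q7,q11,q13,q15,q17,q24,q25,q32,q34,q35}
  W4: {q1,q3,q4,q5,q6,q8,q24,q28,q29,q31,q32,q33}
  W5: {q1,q6,q7,q8,q9,q12,q13,q14,q18,q19,q21,q30,q34,q35}
  W6: {q5,q9,q15,q16,q19,q22,q23,q26,q31,q33,q34}
  W12: {q11,q20,q22}
  W13: {q2,q11,q32}
  W14: {q3,q6,q32}
  W15: {q6,q14,q19}
  W16: {q19,q22,q23}
  W23: {q7,q11,q17}
  W24: {q8,q28,q33}
  W25: {q7,q8,q21}
  W26: {q16,q22,q33}
  W34: {q5,q24,q32}
  W35: {q7,q13,q34,q35}
  W36: {q5,q15,q34}
  W45: {q1,q6,q8}
  W46: {q5,q31,q33}
  W56: {q9,q19,q34}
  W123: {q11}
  W126: {q22}
  W134: {q32}
  W145: {q6}
  W156: {q19}
  W235: {q7}
  W245: {q8}
  W246: {q33}
  W346: {q5}
  W356: {q34}
C dims 6,15,10; δ0: rk 5, SNF 1^5; δ1: rk 10, SNF 1^9·2
Ȟ^0 = (6 − 5) − 0 = 1, so Ȟ^0 ≅ Z
Ȟ^1 = (15 − 10) − 5 = 0, so Ȟ^1 ≅ 0
Ȟ^2 = (10 − 0) − 10 = 0 plus torsion [2], so Ȟ^2 ≅ Z/2


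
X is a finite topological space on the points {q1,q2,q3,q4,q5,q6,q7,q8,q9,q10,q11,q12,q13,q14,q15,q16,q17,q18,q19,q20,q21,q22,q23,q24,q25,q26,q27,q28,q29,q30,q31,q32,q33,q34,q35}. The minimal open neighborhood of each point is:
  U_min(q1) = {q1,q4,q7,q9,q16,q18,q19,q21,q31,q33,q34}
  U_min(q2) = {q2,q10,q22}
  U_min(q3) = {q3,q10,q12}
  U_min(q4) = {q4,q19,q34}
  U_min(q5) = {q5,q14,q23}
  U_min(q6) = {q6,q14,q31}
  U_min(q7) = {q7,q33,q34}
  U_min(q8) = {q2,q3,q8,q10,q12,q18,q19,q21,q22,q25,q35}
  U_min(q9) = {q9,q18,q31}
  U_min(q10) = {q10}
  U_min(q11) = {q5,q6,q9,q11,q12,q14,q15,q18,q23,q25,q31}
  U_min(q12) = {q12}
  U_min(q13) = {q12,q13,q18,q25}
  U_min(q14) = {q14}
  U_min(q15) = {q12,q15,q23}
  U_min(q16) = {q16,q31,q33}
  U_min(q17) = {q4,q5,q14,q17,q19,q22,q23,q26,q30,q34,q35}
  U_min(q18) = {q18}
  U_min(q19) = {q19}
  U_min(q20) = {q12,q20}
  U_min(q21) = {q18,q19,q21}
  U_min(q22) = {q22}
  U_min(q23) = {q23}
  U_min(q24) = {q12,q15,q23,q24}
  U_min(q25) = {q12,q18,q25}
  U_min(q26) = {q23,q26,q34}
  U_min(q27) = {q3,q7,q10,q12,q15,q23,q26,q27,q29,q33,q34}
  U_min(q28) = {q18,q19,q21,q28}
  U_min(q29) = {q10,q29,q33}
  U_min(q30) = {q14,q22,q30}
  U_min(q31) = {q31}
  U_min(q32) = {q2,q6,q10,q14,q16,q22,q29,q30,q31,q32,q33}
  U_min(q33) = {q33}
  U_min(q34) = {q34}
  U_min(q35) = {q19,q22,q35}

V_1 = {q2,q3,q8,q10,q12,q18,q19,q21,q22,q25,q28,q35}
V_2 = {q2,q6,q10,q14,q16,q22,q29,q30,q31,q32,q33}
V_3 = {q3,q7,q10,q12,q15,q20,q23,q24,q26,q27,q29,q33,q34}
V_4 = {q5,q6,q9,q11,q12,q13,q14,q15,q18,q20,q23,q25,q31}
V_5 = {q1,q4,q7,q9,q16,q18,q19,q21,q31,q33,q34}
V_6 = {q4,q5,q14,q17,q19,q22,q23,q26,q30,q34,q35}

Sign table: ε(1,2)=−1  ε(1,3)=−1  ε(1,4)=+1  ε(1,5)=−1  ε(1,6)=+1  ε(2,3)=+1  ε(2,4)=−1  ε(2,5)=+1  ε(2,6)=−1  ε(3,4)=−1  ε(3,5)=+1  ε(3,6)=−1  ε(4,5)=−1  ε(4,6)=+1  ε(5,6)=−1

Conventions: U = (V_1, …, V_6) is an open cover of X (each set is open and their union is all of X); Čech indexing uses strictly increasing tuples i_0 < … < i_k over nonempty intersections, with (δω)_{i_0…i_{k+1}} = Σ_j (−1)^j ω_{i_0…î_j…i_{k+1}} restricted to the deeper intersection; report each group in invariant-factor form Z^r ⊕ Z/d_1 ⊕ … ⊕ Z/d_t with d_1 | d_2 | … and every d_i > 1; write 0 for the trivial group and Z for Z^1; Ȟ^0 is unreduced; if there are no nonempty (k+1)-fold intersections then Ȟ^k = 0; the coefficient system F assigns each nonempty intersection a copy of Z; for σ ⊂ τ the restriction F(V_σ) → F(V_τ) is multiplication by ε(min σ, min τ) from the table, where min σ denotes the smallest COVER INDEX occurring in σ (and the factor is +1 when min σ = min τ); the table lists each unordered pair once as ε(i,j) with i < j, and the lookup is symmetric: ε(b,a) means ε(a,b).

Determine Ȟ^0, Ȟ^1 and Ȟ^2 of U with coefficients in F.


nonempty overlaps:
  V12={q2,q10,q22} V13={q3,q10,q12} V14={q12,q18,q25} V15={q18,q19,q21} V16={q19,q22,q35} V23={q10,q29,q33} V24={q6,q14,q31} V25={q16,q31,q33} V26={q14,q22,q30} V34={q12,q15,q20,q23} V35={q7,q33,q34} V36={q23,q26,q34} V45={q9,q18,q31} V46={q5,q14,q23} V56={q4,q19,q34}
  V123={q10} V126={q22} V134={q12} V145={q18} V156={q19} V235={q33} V245={q31} V246={q14} V346={q23} V356={q34}
C dims 6,15,10; δ0: rk 5, SNF 1^5; δ1: rk 10, SNF 1^9·2
degree 0: 6−5−0 = 1 → Ȟ^0 ≅ Z
degree 1: 15−10−5 = 0 → Ȟ^1 ≅ 0
degree 2: 10−0−10 = 0 plus torsion [2] → Ȟ^2 ≅ Z/2

Ȟ^0 ≅ Z, Ȟ^1 ≅ 0, Ȟ^2 ≅ Z/2


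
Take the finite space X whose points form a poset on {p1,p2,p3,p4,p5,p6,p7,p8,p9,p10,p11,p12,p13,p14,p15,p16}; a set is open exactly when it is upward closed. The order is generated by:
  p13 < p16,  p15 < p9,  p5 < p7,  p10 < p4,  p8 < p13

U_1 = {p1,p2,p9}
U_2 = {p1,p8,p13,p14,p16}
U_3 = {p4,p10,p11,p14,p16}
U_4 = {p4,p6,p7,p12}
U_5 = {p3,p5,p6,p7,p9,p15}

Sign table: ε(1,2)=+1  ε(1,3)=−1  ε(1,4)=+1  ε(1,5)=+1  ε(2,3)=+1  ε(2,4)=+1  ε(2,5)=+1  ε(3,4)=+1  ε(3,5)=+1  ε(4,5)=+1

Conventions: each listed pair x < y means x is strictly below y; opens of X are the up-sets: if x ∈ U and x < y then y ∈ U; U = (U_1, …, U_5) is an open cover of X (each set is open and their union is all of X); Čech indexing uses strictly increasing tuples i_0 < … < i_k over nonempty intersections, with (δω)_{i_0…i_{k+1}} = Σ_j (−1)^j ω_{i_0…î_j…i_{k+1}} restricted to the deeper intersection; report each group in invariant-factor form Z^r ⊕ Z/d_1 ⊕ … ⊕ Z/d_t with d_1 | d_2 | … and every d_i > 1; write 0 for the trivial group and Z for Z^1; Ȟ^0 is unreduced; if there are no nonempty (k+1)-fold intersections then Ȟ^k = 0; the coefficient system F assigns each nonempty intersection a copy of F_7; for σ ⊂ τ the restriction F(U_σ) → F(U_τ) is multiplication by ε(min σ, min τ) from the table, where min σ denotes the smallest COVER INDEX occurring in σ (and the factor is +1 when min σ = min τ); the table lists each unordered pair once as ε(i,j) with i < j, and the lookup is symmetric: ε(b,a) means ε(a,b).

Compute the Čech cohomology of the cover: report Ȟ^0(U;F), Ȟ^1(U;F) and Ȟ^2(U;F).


Ȟ^0 = Z/7, Ȟ^1 = Z/7, Ȟ^2 = 0

nerve simplices:
  U12={p1} U15={p9} U23={p14,p16} U34={p4} U45={p6,p7}
C dims 5,5; δ0: rk_F7 4
degree 0: 5−4−0 = 1 → Ȟ^0 ≅ Z/7
degree 1: 5−0−4 = 1 → Ȟ^1 ≅ Z/7
degree 2: 0−0−0 = 0 → Ȟ^2 ≅ 0


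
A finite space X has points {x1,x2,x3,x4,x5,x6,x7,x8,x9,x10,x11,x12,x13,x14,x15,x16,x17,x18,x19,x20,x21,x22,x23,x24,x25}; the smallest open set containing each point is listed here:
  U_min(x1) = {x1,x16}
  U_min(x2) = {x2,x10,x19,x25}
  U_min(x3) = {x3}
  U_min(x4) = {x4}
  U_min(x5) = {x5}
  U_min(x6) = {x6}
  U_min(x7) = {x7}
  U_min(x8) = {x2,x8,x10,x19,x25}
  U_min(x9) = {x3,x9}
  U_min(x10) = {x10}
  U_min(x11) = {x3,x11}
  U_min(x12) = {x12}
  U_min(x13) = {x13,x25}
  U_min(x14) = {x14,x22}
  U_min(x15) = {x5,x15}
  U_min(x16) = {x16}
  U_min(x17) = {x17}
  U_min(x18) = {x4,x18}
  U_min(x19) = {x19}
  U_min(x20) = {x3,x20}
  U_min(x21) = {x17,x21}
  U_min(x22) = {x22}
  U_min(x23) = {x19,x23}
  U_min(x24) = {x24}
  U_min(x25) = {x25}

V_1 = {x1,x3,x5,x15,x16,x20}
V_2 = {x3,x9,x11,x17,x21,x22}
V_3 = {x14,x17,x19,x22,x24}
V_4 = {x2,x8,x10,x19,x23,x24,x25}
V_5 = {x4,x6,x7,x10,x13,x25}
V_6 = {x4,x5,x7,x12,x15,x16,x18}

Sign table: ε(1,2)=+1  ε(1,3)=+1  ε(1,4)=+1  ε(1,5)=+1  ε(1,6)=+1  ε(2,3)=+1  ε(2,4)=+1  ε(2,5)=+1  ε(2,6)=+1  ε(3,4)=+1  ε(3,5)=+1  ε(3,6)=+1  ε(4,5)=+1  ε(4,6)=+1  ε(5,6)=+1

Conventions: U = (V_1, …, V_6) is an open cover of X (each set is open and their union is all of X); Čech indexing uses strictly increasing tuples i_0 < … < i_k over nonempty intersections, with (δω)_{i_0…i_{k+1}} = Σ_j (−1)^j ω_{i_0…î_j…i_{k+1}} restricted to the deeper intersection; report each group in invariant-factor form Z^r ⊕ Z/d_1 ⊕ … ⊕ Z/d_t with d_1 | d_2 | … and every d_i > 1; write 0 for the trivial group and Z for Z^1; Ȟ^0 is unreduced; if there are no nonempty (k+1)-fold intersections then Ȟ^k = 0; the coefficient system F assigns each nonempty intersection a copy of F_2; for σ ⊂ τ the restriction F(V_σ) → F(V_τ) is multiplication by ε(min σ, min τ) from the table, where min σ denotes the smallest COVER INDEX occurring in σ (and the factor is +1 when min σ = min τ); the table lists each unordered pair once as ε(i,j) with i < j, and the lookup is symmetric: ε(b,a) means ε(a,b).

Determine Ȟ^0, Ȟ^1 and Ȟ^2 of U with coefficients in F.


nonempty overlaps:
  V12={x3} V16={x5,x15,x16} V23={x17,x22} V34={x19,x24} V45={x10,x25} V56={x4,x7}
C dims 6,6; δ0: rk_F2 5
degree 0: 6−5−0 = 1 → Ȟ^0 ≅ Z/2
degree 1: 6−0−5 = 1 → Ȟ^1 ≅ Z/2
degree 2: 0−0−0 = 0 → Ȟ^2 ≅ 0

Ȟ^0(U;F) ≅ Z/2, Ȟ^1(U;F) ≅ Z/2, Ȟ^2(U;F) ≅ 0


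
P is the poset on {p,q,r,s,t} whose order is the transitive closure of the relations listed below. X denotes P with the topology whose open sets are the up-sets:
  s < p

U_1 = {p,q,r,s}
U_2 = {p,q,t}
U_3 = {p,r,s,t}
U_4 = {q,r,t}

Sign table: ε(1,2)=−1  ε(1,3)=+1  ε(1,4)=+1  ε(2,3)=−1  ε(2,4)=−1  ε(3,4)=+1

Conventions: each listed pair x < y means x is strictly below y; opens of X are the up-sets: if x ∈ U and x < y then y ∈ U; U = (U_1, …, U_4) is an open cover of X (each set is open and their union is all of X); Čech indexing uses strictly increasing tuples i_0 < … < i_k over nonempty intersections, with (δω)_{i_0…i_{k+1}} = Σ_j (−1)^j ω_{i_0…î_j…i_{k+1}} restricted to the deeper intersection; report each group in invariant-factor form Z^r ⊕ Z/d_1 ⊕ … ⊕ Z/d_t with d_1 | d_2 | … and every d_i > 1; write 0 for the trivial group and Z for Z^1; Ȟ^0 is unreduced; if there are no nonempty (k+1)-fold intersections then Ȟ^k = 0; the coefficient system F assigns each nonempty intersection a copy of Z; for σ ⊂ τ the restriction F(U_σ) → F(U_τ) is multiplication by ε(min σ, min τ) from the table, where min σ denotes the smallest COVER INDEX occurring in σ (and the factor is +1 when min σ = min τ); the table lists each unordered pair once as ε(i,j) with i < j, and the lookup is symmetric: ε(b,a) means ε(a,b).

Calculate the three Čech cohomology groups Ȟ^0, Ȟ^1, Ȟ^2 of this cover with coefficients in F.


nerve simplices:
  U12={p,q} U13={p,r,s} U14={q,r} U23={p,t} U24={q,t} U34={r,t}
  U123={p} U124={q} U134={r} U234={t}
C dims 4,6,4; δ0: rk 3, SNF 1^3; δ1: rk 3, SNF 1^3
degree 0: 4−3−0 = 1 → Ȟ^0 ≅ Z
degree 1: 6−3−3 = 0 → Ȟ^1 ≅ 0
degree 2: 4−0−3 = 1 → Ȟ^2 ≅ Z

Ȟ^0 = Z,  Ȟ^1 = 0,  Ȟ^2 = Z


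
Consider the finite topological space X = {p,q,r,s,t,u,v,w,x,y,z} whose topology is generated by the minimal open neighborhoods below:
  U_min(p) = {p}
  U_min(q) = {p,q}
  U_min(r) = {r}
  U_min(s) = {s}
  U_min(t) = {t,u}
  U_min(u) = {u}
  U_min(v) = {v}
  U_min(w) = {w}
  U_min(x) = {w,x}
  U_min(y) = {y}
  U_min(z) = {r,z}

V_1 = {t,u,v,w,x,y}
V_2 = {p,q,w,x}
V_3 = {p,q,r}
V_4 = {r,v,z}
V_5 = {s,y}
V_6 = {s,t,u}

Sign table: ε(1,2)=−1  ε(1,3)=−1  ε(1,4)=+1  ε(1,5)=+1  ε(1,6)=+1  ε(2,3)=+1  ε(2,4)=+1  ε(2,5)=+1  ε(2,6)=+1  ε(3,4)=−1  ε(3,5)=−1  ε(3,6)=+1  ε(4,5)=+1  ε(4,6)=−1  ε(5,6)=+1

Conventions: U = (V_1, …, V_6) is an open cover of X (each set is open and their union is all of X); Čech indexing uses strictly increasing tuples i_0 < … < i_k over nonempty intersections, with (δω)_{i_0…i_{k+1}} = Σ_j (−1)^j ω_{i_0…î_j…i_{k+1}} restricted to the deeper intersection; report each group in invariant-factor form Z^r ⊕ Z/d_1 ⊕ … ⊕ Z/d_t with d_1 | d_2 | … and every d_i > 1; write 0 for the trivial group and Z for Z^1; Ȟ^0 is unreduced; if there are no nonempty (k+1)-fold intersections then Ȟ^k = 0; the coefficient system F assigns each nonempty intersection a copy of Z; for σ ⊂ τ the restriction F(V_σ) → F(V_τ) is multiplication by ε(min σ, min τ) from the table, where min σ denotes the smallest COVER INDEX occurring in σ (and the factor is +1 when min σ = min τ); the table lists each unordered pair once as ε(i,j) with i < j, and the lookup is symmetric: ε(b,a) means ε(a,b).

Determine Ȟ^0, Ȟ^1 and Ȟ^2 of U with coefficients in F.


intersection data:
  V12={w,x} V14={v} V15={y} V16={t,u} V23={p,q} V34={r} V56={s}
C dims 6,7; δ0: rk 5, SNF 1^5
Ȟ^0 = (6 − 5) − 0 = 1, so Ȟ^0 ≅ Z
Ȟ^1 = (7 − 0) − 5 = 2, so Ȟ^1 ≅ Z^2
Ȟ^2 = (0 − 0) − 0 = 0, so Ȟ^2 ≅ 0

Ȟ^0 ≅ Z, Ȟ^1 ≅ Z^2 and Ȟ^2 ≅ 0


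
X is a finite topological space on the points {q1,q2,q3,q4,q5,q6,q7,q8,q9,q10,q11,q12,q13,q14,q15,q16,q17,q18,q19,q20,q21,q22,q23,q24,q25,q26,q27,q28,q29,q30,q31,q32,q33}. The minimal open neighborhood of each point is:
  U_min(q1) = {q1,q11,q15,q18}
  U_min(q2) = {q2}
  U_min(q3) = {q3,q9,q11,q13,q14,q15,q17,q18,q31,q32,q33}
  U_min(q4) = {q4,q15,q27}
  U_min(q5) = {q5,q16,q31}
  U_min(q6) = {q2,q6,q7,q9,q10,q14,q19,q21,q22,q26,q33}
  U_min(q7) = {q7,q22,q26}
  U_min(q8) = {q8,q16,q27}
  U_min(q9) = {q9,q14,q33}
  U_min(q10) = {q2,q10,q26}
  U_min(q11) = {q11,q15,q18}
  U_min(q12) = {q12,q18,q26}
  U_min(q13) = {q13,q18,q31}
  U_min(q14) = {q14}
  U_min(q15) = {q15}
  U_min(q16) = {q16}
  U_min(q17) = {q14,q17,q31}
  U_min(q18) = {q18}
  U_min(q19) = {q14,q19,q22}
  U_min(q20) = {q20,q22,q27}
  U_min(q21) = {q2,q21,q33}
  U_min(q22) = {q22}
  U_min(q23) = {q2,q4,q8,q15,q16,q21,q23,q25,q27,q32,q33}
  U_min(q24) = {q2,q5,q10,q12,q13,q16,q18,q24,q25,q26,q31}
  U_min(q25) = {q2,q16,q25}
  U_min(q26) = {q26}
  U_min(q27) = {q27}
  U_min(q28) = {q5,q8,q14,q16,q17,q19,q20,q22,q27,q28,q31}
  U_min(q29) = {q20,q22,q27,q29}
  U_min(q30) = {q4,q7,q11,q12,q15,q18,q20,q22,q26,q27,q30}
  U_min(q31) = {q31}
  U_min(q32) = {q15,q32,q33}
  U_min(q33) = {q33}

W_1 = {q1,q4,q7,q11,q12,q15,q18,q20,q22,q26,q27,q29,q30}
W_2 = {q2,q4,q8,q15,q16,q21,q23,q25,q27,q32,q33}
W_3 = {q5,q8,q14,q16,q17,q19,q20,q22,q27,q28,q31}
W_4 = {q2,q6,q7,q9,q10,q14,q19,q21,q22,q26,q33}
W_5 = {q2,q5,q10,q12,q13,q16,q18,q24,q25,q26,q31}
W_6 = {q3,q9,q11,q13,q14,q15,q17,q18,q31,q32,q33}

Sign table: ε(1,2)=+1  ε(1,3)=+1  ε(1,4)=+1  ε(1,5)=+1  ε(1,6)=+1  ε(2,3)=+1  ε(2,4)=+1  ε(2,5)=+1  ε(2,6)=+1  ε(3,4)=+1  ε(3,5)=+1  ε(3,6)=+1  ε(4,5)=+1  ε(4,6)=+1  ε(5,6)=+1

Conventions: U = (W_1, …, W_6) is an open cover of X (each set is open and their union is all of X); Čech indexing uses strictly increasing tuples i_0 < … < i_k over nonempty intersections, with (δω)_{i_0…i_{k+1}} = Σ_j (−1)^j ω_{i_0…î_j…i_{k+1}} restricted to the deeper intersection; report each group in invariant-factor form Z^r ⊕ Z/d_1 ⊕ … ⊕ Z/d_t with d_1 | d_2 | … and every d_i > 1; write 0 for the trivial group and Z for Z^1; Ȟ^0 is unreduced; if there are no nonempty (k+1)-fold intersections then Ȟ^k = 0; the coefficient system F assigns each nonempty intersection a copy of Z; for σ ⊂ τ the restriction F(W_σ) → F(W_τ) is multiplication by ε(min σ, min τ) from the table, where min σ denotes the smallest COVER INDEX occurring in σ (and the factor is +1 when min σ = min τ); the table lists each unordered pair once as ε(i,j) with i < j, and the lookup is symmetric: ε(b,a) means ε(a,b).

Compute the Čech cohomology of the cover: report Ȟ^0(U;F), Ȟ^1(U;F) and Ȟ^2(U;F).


nonempty overlaps:
  W12={q4,q15,q27} W13={q20,q22,q27} W14={q7,q22,q26} W15={q12,q18,q26} W16={q11,q15,q18} W23={q8,q16,q27} W24={q2,q21,q33} W25={q2,q16,q25} W26={q15,q32,q33} W34={q14,q19,q22} W35={q5,q16,q31} W36={q14,q17,q31} W45={q2,q10,q26} W46={q9,q14,q33} W56={q13,q18,q31}
  W123={q27} W126={q15} W134={q22} W145={q26} W156={q18} W235={q16} W245={q2} W246={q33} W346={q14} W356={q31}
C dims 6,15,10; δ0: rk 5, SNF 1^5; δ1: rk 10, SNF 1^9·2
degree 0: 6−5−0 = 1 → Ȟ^0 ≅ Z
degree 1: 15−10−5 = 0 → Ȟ^1 ≅ 0
degree 2: 10−0−10 = 0 plus torsion [2] → Ȟ^2 ≅ Z/2

Ȟ^0 ≅ Z, Ȟ^1 ≅ 0 and Ȟ^2 ≅ Z/2


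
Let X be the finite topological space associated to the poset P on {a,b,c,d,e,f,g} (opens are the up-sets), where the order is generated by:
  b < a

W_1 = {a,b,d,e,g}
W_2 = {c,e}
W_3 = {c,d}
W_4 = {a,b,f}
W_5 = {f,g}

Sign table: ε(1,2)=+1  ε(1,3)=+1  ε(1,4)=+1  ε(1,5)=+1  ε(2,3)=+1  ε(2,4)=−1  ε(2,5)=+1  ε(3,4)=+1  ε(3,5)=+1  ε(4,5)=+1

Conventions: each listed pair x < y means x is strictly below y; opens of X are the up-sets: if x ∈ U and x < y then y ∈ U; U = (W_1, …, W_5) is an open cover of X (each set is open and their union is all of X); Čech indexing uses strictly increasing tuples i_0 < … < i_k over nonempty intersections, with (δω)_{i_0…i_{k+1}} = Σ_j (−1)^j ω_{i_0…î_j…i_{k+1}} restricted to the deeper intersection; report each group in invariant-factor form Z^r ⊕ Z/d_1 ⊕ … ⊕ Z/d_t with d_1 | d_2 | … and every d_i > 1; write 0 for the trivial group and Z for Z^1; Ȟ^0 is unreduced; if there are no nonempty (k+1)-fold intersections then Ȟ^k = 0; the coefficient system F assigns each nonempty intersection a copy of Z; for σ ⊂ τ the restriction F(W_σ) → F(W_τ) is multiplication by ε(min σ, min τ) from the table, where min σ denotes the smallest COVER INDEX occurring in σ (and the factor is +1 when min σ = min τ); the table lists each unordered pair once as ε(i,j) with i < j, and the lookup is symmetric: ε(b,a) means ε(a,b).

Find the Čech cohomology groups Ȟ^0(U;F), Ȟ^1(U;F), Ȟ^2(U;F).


nonempty overlaps:
  W12={e} W13={d} W14={a,b} W15={g} W23={c} W45={f}
C dims 5,6; δ0: rk 4, SNF 1^4
degree 0: 5−4−0 = 1 → Ȟ^0 ≅ Z
degree 1: 6−0−4 = 2 → Ȟ^1 ≅ Z^2
degree 2: 0−0−0 = 0 → Ȟ^2 ≅ 0

Ȟ^0 ≅ Z; Ȟ^1 ≅ Z^2; Ȟ^2 ≅ 0


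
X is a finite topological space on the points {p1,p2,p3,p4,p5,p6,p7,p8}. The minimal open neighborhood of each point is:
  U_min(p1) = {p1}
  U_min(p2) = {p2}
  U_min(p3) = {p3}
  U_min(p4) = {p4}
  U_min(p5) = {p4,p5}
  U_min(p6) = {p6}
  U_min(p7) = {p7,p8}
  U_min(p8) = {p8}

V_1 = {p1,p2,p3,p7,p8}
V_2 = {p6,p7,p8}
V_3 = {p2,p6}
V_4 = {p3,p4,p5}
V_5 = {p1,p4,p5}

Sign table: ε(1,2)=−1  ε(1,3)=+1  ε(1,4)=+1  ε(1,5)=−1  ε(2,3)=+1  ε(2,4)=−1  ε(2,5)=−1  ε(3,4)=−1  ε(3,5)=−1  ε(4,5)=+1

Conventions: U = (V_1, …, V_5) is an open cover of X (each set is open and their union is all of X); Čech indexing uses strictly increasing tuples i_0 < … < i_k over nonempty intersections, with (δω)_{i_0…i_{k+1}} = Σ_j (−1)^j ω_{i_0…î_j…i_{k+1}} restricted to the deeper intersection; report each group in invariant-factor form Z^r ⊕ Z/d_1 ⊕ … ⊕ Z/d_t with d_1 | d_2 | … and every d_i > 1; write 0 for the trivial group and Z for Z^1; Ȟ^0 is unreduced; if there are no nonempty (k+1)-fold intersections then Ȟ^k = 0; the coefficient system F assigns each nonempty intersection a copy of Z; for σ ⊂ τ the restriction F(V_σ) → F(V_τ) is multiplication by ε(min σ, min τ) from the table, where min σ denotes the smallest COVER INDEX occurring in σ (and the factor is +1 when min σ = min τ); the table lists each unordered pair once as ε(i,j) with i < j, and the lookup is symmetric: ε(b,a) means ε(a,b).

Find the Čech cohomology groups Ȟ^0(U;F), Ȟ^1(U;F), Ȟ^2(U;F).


nonempty intersections:
  V12={p7,p8} V13={p2} V14={p3} V15={p1} V23={p6} V45={p4,p5}
C dims 5,6; δ0: rk 5, SNF 1^4·2
Ȟ^0: (5−5)−0=0 ⇒ 0
Ȟ^1: (6−0)−5=1 plus torsion [2] ⇒ Z ⊕ Z/2
Ȟ^2: (0−0)−0=0 ⇒ 0

Ȟ^0 = 0,  Ȟ^1 = Z ⊕ Z/2,  Ȟ^2 = 0


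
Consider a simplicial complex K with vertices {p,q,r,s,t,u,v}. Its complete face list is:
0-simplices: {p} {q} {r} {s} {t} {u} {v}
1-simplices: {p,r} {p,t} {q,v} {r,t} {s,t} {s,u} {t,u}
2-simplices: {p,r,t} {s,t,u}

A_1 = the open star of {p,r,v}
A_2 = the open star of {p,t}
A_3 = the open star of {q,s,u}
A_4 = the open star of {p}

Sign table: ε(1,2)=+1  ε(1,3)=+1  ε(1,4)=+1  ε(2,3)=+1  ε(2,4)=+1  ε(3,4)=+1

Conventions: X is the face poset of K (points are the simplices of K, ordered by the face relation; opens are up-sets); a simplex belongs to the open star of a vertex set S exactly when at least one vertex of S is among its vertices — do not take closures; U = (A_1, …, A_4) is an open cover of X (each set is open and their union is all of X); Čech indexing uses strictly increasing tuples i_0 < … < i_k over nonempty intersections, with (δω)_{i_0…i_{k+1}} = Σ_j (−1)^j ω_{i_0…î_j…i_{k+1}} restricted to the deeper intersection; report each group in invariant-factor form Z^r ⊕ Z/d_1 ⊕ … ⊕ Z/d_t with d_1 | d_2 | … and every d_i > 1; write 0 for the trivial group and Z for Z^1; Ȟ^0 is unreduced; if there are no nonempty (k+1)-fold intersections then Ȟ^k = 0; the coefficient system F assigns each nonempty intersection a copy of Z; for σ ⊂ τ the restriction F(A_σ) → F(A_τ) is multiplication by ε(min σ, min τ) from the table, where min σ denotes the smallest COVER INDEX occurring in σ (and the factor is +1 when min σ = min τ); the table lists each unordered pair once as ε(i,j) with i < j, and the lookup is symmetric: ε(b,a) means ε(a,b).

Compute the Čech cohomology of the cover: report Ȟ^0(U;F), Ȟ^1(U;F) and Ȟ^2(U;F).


Ȟ^0(U;F) ≅ Z, Ȟ^1(U;F) ≅ Z, Ȟ^2(U;F) ≅ 0

nonempty intersections:
  A1={{p},{r},{v},{p,r},{p,t},{q,v},{r,t},{p,r,t}} A2={{p},{t},{p,r},{p,t},{r,t},{s,t},{t,u},{p,r,t},{s,t,u}} A3={{q},{s},{u},{q,v},{s,t},{s,u},{t,u},{s,t,u}} A4={{p},{p,r},{p,t},{p,r,t}}
  A12={{p},{p,r},{p,t},{r,t},{p,r,t}} A13={{q,v}} A14={{p},{p,r},{p,t},{p,r,t}} A23={{s,t},{t,u},{s,t,u}} A24={{p},{p,r},{p,t},{p,r,t}}
  A124={{p},{p,r},{p,t},{p,r,t}}
C dims 4,5,1; δ0: rk 3, SNF 1^3; δ1: rk 1, SNF 1^1
Ȟ^0: (4−3)−0=1 ⇒ Z
Ȟ^1: (5−1)−3=1 ⇒ Z
Ȟ^2: (1−0)−1=0 ⇒ 0


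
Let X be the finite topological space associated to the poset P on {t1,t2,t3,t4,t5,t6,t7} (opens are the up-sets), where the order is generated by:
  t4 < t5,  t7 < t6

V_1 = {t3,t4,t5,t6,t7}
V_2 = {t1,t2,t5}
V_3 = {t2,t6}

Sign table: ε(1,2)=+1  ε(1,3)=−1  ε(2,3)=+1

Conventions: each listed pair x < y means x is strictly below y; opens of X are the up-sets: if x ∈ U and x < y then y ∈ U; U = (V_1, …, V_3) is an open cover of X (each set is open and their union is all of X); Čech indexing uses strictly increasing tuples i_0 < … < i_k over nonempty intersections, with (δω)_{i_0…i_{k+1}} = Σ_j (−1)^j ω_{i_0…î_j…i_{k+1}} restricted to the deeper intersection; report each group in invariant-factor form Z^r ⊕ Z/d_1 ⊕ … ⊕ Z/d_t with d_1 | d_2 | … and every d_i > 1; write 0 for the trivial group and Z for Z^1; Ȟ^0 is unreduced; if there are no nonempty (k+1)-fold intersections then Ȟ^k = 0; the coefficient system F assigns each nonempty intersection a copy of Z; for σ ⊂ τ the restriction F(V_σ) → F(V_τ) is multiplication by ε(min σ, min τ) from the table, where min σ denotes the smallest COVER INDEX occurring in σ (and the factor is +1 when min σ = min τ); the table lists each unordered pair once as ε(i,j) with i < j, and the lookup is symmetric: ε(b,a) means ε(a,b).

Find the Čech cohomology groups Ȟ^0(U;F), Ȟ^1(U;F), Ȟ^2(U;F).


Ȟ^0 ≅ 0, Ȟ^1 ≅ Z/2, Ȟ^2 ≅ 0

intersection data:
  V12={t5} V13={t6} V23={t2}
C dims 3,3; δ0: rk 3, SNF 1^2·2
Ȟ^0 = (3 − 3) − 0 = 0, so Ȟ^0 ≅ 0
Ȟ^1 = (3 − 0) − 3 = 0 plus torsion [2], so Ȟ^1 ≅ Z/2
Ȟ^2 = (0 − 0) − 0 = 0, so Ȟ^2 ≅ 0


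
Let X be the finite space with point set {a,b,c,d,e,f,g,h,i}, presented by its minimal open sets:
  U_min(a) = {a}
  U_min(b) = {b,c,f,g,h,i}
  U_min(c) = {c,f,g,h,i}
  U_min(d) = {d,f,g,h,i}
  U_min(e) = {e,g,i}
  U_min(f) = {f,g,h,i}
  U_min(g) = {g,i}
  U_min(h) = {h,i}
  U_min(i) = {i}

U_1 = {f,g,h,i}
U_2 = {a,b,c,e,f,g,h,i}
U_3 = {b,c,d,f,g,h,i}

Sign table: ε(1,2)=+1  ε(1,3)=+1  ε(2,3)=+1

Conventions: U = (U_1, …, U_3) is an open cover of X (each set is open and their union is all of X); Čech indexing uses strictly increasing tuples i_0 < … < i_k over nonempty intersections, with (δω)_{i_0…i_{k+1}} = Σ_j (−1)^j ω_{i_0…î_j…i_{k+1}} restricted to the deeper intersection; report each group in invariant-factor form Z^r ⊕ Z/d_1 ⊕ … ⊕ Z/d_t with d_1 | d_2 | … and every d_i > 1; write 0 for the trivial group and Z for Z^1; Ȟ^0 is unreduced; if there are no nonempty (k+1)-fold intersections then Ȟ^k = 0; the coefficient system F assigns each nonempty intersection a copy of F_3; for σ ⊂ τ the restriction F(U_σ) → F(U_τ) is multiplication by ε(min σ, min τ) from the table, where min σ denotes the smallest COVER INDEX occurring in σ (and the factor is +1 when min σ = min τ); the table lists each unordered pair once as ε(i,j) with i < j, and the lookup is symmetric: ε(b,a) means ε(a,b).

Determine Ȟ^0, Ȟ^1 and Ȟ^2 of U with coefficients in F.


Ȟ^0(U;F) ≅ Z/3, Ȟ^1(U;F) ≅ 0 and Ȟ^2(U;F) ≅ 0

nonempty intersections:
  U12={f,g,h,i} U13={f,g,h,i} U23={b,c,f,g,h,i}
  U123={f,g,h,i}
C dims 3,3,1; δ0: rk_F3 2; δ1: rk_F3 1
Ȟ^0: (3−2)−0=1 ⇒ Z/3
Ȟ^1: (3−1)−2=0 ⇒ 0
Ȟ^2: (1−0)−1=0 ⇒ 0


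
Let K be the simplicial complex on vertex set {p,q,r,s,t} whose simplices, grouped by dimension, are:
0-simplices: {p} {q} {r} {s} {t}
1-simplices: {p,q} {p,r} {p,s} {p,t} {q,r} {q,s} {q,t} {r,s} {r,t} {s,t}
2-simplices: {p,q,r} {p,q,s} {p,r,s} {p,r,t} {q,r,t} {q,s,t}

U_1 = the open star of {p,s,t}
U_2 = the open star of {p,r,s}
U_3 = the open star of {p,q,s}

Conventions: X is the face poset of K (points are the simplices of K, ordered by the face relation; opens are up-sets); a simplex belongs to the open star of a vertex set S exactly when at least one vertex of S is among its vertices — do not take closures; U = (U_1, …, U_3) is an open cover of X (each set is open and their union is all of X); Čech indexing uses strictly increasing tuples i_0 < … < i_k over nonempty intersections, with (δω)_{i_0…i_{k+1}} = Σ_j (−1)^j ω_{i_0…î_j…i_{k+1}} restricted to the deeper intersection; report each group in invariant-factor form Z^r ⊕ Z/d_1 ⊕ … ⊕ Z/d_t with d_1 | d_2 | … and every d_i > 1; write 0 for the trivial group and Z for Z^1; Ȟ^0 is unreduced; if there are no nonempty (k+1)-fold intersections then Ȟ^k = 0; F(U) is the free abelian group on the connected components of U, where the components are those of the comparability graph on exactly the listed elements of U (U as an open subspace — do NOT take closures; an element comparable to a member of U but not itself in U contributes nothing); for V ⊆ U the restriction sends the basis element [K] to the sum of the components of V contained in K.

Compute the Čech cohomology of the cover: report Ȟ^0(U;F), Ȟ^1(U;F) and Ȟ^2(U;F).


Ȟ^0(U;F) ≅ Z, Ȟ^1(U;F) ≅ 0, Ȟ^2(U;F) ≅ Z

nonempty overlaps:
  U1={{p},{s},{t},{p,q},{p,r},{p,s},{p,t},{q,s},{q,t},{r,s},{r,t},{s,t},{p,q,r},{p,q,s},{p,r,s},{p,r,t},{q,r,t},{q,s,t}} U2={{p},{r},{s},{p,q},{p,r},{p,s},{p,t},{q,r},{q,s},{r,s},{r,t},{s,t},{p,q,r},{p,q,s},{p,r,s},{p,r,t},{q,r,t},{q,s,t}} U3={{p},{q},{s},{p,q},{p,r},{p,s},{p,t},{q,r},{q,s},{q,t},{r,s},{s,t},{p,q,r},{p,q,s},{p,r,s},{p,r,t},{q,r,t},{q,s,t}}
  U12={{p},{s},{p,q},{p,r},{p,s},{p,t},{q,s},{r,s},{r,t},{s,t},{p,q,r},{p,q,s},{p,r,s},{p,r,t},{q,r,t},{q,s,t}} U13={{p},{s},{p,q},{p,r},{p,s},{p,t},{q,s},{q,t},{r,s},{s,t},{p,q,r},{p,q,s},{p,r,s},{p,r,t},{q,r,t},{q,s,t}} U23={{p},{s},{p,q},{p,r},{p,s},{p,t},{q,r},{q,s},{r,s},{s,t},{p,q,r},{p,q,s},{p,r,s},{p,r,t},{q,r,t},{q,s,t}}
  U123={{p},{s},{p,q},{p,r},{p,s},{p,t},{q,s},{r,s},{s,t},{p,q,r},{p,q,s},{p,r,s},{p,r,t},{q,r,t},{q,s,t}}
components per intersection:
  U1: {{p},{s},{t},{p,q},{p,r},{p,s},{p,t},{q,s},{q,t},{r,s},{r,t},{s,t},{p,q,r},{p,q,s},{p,r,s},{p,r,t},{q,r,t},{q,s,t}}
  U2: {{p},{r},{s},{p,q},{p,r},{p,s},{p,t},{q,r},{q,s},{r,s},{r,t},{s,t},{p,q,r},{p,q,s},{p,r,s},{p,r,t},{q,r,t},{q,s,t}}
  U3: {{p},{q},{s},{p,q},{p,r},{p,s},{p,t},{q,r},{q,s},{q,t},{r,s},{s,t},{p,q,r},{p,q,s},{p,r,s},{p,r,t},{q,r,t},{q,s,t}}
  U12: {{p},{s},{p,q},{p,r},{p,s},{p,t},{q,s},{r,s},{r,t},{s,t},{p,q,r},{p,q,s},{p,r,s},{p,r,t},{q,r,t},{q,s,t}}
  U13: {{p},{s},{p,q},{p,r},{p,s},{p,t},{q,s},{q,t},{r,s},{s,t},{p,q,r},{p,q,s},{p,r,s},{p,r,t},{q,r,t},{q,s,t}}
  U23: {{p},{s},{p,q},{p,r},{p,s},{p,t},{q,r},{q,s},{r,s},{s,t},{p,q,r},{p,q,s},{p,r,s},{p,r,t},{q,r,t},{q,s,t}}
  U123: {{p},{s},{p,q},{p,r},{p,s},{p,t},{q,s},{r,s},{s,t},{p,q,r},{p,q,s},{p,r,s},{p,r,t},{q,s,t}} {{q,r,t}}
C dims 3,3,2; δ0: rk 2, SNF 1^2; δ1: rk 1, SNF 1^1
degree 0: 3−2−0 = 1 → Ȟ^0 ≅ Z
degree 1: 3−1−2 = 0 → Ȟ^1 ≅ 0
degree 2: 2−0−1 = 1 → Ȟ^2 ≅ Z


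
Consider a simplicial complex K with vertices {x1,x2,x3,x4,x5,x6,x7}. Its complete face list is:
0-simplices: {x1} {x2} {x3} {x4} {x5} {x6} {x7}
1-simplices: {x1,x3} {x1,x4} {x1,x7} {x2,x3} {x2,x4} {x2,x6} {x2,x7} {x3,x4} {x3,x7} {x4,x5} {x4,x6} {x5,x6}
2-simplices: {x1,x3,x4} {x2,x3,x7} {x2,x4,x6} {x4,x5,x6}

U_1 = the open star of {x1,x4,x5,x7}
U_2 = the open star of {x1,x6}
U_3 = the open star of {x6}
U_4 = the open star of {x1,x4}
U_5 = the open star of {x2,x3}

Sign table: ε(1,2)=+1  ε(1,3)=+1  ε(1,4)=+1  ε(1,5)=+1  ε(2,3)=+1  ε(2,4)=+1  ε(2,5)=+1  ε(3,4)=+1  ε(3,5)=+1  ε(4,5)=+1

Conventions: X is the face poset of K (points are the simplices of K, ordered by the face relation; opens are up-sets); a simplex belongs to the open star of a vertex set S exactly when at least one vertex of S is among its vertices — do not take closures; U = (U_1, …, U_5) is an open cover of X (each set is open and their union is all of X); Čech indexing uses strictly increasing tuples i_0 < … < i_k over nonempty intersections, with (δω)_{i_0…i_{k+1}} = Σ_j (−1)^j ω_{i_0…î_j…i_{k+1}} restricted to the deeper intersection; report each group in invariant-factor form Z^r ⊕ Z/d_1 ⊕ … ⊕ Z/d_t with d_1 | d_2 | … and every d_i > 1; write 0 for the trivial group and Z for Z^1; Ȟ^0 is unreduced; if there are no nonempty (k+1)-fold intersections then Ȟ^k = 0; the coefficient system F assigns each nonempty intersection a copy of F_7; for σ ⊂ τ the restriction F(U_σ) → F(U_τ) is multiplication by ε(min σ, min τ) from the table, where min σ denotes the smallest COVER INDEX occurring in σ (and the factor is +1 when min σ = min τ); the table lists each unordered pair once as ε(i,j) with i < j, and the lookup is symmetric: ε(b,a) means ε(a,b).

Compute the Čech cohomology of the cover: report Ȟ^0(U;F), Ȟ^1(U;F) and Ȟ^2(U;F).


nerve of the cover:
  U1={{x1},{x4},{x5},{x7},{x1,x3},{x1,x4},{x1,x7},{x2,x4},{x2,x7},{x3,x4},{x3,x7},{x4,x5},{x4,x6},{x5,x6},{x1,x3,x4},{x2,x3,x7},{x2,x4,x6},{x4,x5,x6}} U2={{x1},{x6},{x1,x3},{x1,x4},{x1,x7},{x2,x6},{x4,x6},{x5,x6},{x1,x3,x4},{x2,x4,x6},{x4,x5,x6}} U3={{x6},{x2,x6},{x4,x6},{x5,x6},{x2,x4,x6},{x4,x5,x6}} U4={{x1},{x4},{x1,x3},{x1,x4},{x1,x7},{x2,x4},{x3,x4},{x4,x5},{x4,x6},{x1,x3,x4},{x2,x4,x6},{x4,x5,x6}} U5={{x2},{x3},{x1,x3},{x2,x3},{x2,x4},{x2,x6},{x2,x7},{x3,x4},{x3,x7},{x1,x3,x4},{x2,x3,x7},{x2,x4,x6}}
  U12={{x1},{x1,x3},{x1,x4},{x1,x7},{x4,x6},{x5,x6},{x1,x3,x4},{x2,x4,x6},{x4,x5,x6}} U13={{x4,x6},{x5,x6},{x2,x4,x6},{x4,x5,x6}} U14={{x1},{x4},{x1,x3},{x1,x4},{x1,x7},{x2,x4},{x3,x4},{x4,x5},{x4,x6},{x1,x3,x4},{x2,x4,x6},{x4,x5,x6}} U15={{x1,x3},{x2,x4},{x2,x7},{x3,x4},{x3,x7},{x1,x3,x4},{x2,x3,x7},{x2,x4,x6}} U23={{x6},{x2,x6},{x4,x6},{x5,x6},{x2,x4,x6},{x4,x5,x6}} U24={{x1},{x1,x3},{x1,x4},{x1,x7},{x4,x6},{x1,x3,x4},{x2,x4,x6},{x4,x5,x6}} U25={{x1,x3},{x2,x6},{x1,x3,x4},{x2,x4,x6}} U34={{x4,x6},{x2,x4,x6},{x4,x5,x6}} U35={{x2,x6},{x2,x4,x6}} U45={{x1,x3},{x2,x4},{x3,x4},{x1,x3,x4},{x2,x4,x6}}
  U123={{x4,x6},{x5,x6},{x2,x4,x6},{x4,x5,x6}} U124={{x1},{x1,x3},{x1,x4},{x1,x7},{x4,x6},{x1,x3,x4},{x2,x4,x6},{x4,x5,x6}} U125={{x1,x3},{x1,x3,x4},{x2,x4,x6}} U134={{x4,x6},{x2,x4,x6},{x4,x5,x6}} U135={{x2,x4,x6}} U145={{x1,x3},{x2,x4},{x3,x4},{x1,x3,x4},{x2,x4,x6}} U234={{x4,x6},{x2,x4,x6},{x4,x5,x6}} U235={{x2,x6},{x2,x4,x6}} U245={{x1,x3},{x1,x3,x4},{x2,x4,x6}} U345={{x2,x4,x6}}
  U1234={{x4,x6},{x2,x4,x6},{x4,x5,x6}} U1235={{x2,x4,x6}} U1245={{x1,x3},{x1,x3,x4},{x2,x4,x6}} U1345={{x2,x4,x6}} U2345={{x2,x4,x6}}
  U12345={{x2,x4,x6}}
C dims 5,10,10,5; δ0: rk_F7 4; δ1: rk_F7 6; δ2: rk_F7 4
Ȟ^0 = (5 − 4) − 0 = 1, so Ȟ^0 ≅ Z/7
Ȟ^1 = (10 − 6) − 4 = 0, so Ȟ^1 ≅ 0
Ȟ^2 = (10 − 4) − 6 = 0, so Ȟ^2 ≅ 0

Ȟ^0 = Z/7,  Ȟ^1 = 0,  Ȟ^2 = 0


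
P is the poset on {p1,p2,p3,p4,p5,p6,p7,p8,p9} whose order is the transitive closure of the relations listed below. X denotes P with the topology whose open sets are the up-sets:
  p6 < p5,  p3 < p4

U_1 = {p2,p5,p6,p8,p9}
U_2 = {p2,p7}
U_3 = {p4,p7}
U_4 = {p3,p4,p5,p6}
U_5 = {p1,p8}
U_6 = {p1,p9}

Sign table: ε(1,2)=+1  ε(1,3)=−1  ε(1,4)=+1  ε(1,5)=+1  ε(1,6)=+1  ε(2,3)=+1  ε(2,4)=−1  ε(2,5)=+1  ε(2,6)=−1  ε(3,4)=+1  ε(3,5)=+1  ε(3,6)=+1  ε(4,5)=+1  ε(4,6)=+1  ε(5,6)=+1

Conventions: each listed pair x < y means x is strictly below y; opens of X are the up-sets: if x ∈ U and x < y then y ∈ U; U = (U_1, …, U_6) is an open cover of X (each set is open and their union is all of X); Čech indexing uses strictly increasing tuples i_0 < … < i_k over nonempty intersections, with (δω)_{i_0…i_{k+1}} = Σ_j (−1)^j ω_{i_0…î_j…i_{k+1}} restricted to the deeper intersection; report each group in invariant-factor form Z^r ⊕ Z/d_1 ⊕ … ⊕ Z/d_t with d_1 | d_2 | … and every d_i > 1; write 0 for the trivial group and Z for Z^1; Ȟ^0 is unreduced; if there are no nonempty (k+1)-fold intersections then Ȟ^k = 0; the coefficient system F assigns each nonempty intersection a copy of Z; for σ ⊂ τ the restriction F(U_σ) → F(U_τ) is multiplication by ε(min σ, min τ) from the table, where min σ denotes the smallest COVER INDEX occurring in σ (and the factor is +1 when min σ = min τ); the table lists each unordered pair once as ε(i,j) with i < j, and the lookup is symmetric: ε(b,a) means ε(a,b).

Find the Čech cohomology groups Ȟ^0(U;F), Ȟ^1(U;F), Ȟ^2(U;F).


intersection data:
  U12={p2} U14={p5,p6} U15={p8} U16={p9} U23={p7} U34={p4} U56={p1}
C dims 6,7; δ0: rk 5, SNF 1^5
Ȟ^0 = (6 − 5) − 0 = 1, so Ȟ^0 ≅ Z
Ȟ^1 = (7 − 0) − 5 = 2, so Ȟ^1 ≅ Z^2
Ȟ^2 = (0 − 0) − 0 = 0, so Ȟ^2 ≅ 0

Ȟ^0 ≅ Z; Ȟ^1 ≅ Z^2; Ȟ^2 ≅ 0


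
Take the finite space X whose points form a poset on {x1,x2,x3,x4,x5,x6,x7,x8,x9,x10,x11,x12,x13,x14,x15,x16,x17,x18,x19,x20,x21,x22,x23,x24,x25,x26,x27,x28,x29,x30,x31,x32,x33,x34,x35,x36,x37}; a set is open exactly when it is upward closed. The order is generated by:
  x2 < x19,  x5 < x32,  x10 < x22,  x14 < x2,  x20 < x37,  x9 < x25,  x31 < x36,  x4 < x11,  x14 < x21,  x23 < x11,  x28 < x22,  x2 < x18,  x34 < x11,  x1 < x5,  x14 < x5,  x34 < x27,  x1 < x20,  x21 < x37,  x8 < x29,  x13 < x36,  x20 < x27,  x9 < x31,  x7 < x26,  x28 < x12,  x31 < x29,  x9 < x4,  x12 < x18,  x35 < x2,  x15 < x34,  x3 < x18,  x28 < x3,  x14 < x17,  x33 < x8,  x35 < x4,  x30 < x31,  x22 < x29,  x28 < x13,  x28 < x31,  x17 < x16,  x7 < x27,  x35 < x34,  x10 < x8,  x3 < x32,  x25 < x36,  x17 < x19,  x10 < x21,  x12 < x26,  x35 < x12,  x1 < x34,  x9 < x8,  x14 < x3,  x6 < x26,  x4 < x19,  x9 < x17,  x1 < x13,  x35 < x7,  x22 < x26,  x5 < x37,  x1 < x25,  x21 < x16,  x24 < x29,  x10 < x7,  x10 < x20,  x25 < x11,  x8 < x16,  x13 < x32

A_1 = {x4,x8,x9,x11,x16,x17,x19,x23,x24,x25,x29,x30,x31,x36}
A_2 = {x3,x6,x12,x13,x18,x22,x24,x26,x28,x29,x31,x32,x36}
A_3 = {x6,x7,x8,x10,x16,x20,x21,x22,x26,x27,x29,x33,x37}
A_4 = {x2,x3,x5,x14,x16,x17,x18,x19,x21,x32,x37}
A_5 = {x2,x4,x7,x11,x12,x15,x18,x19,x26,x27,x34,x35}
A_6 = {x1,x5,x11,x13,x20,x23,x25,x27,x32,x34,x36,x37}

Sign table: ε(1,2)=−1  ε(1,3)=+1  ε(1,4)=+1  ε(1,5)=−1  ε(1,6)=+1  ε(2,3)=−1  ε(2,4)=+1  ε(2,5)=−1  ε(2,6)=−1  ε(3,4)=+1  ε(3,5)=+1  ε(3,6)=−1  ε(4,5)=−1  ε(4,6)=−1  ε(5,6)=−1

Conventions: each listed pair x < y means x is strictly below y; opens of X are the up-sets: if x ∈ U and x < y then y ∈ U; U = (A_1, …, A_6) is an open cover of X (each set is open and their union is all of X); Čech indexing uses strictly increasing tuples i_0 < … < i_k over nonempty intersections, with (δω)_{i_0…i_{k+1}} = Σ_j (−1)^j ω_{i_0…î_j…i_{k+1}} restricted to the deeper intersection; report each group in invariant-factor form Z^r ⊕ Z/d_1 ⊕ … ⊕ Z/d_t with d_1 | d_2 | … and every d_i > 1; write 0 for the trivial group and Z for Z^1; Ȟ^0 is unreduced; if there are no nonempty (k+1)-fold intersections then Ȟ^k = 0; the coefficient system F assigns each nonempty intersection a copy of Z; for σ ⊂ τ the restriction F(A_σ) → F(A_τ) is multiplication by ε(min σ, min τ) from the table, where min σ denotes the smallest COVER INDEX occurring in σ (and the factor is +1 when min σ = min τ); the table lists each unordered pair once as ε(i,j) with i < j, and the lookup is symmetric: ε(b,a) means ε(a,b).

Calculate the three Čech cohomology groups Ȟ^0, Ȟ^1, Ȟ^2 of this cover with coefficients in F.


Ȟ^0 = 0, Ȟ^1 = Z/2, Ȟ^2 = Z

nonempty overlaps:
  A12={x24,x29,x31,x36} A13={x8,x16,x29} A14={x16,x17,x19} A15={x4,x11,x19} A16={x11,x23,x25,x36} A23={x6,x22,x26,x29} A24={x3,x18,x32} A25={x12,x18,x26} A26={x13,x32,x36} A34={x16,x21,x37} A35={x7,x26,x27} A36={x20,x27,x37} A45={x2,x18,x19} A46={x5,x32,x37} A56={x11,x27,x34}
  A123={x29} A126={x36} A134={x16} A145={x19} A156={x11} A235={x26} A245={x18} A246={x32} A346={x37} A356={x27}
C dims 6,15,10; δ0: rk 6, SNF 1^5·2; δ1: rk 9, SNF 1^9
degree 0: 6−6−0 = 0 → Ȟ^0 ≅ 0
degree 1: 15−9−6 = 0 plus torsion [2] → Ȟ^1 ≅ Z/2
degree 2: 10−0−9 = 1 → Ȟ^2 ≅ Z
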